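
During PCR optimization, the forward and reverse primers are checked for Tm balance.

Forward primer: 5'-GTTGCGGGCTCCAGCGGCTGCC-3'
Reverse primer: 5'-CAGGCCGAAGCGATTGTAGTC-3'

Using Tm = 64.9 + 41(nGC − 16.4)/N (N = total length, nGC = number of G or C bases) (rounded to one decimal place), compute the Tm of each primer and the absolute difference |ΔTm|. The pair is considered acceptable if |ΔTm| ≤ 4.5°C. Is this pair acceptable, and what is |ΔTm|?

Forward: G+C = 17, N = 22 → Tm = 64.9 + 41·(17 − 16.4)/22 = 66.0°C.
Reverse: G+C = 12, N = 21 → Tm = 64.9 + 41·(12 − 16.4)/21 = 56.3°C.
|ΔTm| = |66.0 − 56.3| = 9.7°C, > 4.5°C.

|ΔTm| = 9.7°C; the pair is not acceptable.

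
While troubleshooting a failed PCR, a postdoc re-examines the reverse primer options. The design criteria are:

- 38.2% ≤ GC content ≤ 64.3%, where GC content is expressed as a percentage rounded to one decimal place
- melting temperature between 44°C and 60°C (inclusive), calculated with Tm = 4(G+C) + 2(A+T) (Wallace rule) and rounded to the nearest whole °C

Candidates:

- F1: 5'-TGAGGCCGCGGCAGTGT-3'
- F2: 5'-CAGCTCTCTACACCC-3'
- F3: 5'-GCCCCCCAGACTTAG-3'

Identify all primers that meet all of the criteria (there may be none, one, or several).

F2 only.

F1 (17 nt, A=2 T=3 G=8 C=4): GC 12/17 = 70.6%, outside 38.2–64.3% ✗; Tm = 2·5 + 4·12 = 58°C ✓ — fails.
F2 (15 nt, A=3 T=3 G=1 C=8): GC 9/15 = 60.0% ✓; Tm = 2·6 + 4·9 = 48°C ✓ — passes.
F3 (15 nt, A=3 T=2 G=3 C=7): GC 10/15 = 66.7%, outside 38.2–64.3% ✗; Tm = 2·5 + 4·10 = 50°C ✓ — fails.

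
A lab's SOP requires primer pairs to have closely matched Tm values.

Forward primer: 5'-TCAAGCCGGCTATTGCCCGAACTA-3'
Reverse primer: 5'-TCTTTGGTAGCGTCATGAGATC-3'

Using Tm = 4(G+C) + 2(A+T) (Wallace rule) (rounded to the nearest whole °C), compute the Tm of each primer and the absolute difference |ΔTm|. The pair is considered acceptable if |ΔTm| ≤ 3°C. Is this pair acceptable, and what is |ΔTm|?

|ΔTm| = 10°C; the pair is not acceptable.

Forward: A=6 T=5 G=5 C=8 → Tm = 2·11 + 4·13 = 74°C.
Reverse: A=4 T=8 G=6 C=4 → Tm = 2·12 + 4·10 = 64°C.
|ΔTm| = |74 − 64| = 10°C, > 3°C.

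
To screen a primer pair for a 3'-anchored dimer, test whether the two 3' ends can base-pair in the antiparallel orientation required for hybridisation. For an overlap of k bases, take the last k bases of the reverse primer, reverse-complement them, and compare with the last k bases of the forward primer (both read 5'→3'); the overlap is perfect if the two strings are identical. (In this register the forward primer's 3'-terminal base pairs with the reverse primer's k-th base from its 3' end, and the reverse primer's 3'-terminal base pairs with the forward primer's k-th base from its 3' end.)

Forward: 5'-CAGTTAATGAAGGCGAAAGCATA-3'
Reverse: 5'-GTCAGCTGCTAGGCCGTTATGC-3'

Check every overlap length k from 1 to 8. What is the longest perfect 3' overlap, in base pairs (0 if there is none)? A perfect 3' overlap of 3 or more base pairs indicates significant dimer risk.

Longest perfect overlap: 5 complementary base pairs; significant dimer risk (threshold 3).

Last 8 bases (5'→3') — forward …AAAGCATA, reverse …CGTTATGC.
Reverse complement of the reverse primer's last 8 bases: GCATAACG; its first k bases are the reverse complement of the reverse primer's last k bases, so a perfect k-base overlap needs the forward primer's last k bases to equal them.
Comparing (forward last k vs required): k=1: A vs G ✗; k=2: TA vs GC ✗; k=3: ATA vs GCA ✗; k=4: CATA vs GCAT ✗; k=5: GCATA vs GCATA ✓; k=6: AGCATA vs GCATAA ✗; k=7: AAGCATA vs GCATAAC ✗; k=8: AAAGCATA vs GCATAACG ✗.
Only k = 5 is perfect, so the longest perfect 3' overlap is 5.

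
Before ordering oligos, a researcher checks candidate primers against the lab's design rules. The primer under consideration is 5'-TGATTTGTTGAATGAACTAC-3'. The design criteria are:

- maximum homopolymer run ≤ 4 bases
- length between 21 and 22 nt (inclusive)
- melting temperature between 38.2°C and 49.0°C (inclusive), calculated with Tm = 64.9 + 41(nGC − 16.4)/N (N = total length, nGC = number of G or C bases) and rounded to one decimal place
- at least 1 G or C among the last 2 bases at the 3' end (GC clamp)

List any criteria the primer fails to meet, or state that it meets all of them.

Base counts: A=6, T=8, G=4, C=2 (length 20).
homopolymer run: longest run = 3 ✓
length: length 20, outside 21–22 ✗
Tm: Tm = 64.9 + 41·(6 − 16.4)/20 = 43.6°C ✓
GC clamp: 3' end AC has 1 G/C ✓

Fails: length.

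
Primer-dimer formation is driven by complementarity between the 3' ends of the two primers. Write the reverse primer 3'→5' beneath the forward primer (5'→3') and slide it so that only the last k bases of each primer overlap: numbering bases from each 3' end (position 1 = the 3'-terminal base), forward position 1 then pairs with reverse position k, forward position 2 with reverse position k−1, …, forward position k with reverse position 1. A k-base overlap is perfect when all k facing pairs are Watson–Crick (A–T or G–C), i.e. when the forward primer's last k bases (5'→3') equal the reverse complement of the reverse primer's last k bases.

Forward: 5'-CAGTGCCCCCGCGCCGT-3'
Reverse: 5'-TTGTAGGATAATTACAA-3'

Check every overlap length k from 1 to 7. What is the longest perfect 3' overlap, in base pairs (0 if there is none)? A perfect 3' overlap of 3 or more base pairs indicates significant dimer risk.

Longest perfect overlap: 1 complementary base pair; below the dimer-risk threshold (threshold 3).

Last 7 bases (5'→3') — forward …GCGCCGT, reverse …ATTACAA.
Reverse complement of the reverse primer's last 7 bases: TTGTAAT; its first k bases are the reverse complement of the reverse primer's last k bases, so a perfect k-base overlap needs the forward primer's last k bases to equal them.
Comparing (forward last k vs required): k=1: T vs T ✓; k=2: GT vs TT ✗; k=3: CGT vs TTG ✗; k=4: CCGT vs TTGT ✗; k=5: GCCGT vs TTGTA ✗; k=6: CGCCGT vs TTGTAA ✗; k=7: GCGCCGT vs TTGTAAT ✗.
Only k = 1 is perfect, so the longest perfect 3' overlap is 1.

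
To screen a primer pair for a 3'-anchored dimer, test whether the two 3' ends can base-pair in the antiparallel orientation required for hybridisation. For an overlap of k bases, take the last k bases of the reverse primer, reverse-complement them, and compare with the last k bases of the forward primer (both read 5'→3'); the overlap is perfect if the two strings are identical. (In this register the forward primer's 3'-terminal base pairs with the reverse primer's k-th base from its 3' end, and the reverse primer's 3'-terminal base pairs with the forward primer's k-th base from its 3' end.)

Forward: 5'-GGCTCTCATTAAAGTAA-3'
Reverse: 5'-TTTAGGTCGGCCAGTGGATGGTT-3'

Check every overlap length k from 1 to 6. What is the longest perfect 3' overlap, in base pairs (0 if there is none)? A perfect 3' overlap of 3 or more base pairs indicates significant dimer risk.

Longest perfect overlap: 2 complementary base pairs; below the dimer-risk threshold (threshold 3).

Last 6 bases (5'→3') — forward …AAGTAA, reverse …ATGGTT.
Reverse complement of the reverse primer's last 6 bases: AACCAT; its first k bases are the reverse complement of the reverse primer's last k bases, so a perfect k-base overlap needs the forward primer's last k bases to equal them.
Comparing (forward last k vs required): k=1: A vs A ✓; k=2: AA vs AA ✓; k=3: TAA vs AAC ✗; k=4: GTAA vs AACC ✗; k=5: AGTAA vs AACCA ✗; k=6: AAGTAA vs AACCAT ✗.
Perfect overlaps at k = 1, 2; the largest is 2.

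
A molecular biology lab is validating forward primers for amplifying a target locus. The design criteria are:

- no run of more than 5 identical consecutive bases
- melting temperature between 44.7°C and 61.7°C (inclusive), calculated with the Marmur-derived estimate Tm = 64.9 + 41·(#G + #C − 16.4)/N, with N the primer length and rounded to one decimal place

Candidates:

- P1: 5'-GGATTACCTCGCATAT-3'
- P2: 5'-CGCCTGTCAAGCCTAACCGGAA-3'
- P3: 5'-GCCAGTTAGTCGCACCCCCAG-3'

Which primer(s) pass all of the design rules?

P2 and P3.

P1 (16 nt, A=4 T=5 G=3 C=4): longest run = 2 ✓; Tm = 64.9 + 41·(7 − 16.4)/16 = 40.8°C, outside 44.7–61.7°C ✗ — fails.
P2 (22 nt, A=6 T=3 G=5 C=8): longest run = 2 ✓; Tm = 64.9 + 41·(13 − 16.4)/22 = 58.6°C ✓ — passes.
P3 (21 nt, A=4 T=3 G=5 C=9): longest run = 5 ✓; Tm = 64.9 + 41·(14 − 16.4)/21 = 60.2°C ✓ — passes.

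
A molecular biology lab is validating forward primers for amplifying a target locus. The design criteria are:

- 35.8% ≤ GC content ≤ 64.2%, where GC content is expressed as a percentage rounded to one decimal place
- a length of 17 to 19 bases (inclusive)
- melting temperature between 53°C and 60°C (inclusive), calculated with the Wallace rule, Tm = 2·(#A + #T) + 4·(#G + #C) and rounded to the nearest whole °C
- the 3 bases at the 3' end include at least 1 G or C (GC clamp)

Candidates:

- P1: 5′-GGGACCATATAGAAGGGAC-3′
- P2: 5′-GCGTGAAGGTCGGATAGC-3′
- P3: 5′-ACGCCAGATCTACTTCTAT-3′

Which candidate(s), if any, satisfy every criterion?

P1 (19 nt, A=7 T=2 G=7 C=3): GC 10/19 = 52.6% ✓; length 19 ✓; Tm = 2·9 + 4·10 = 58°C ✓; 3' end GAC has 2 G/C ✓ — passes.
P2 (18 nt, A=4 T=3 G=8 C=3): GC 11/18 = 61.1% ✓; length 18 ✓; Tm = 2·7 + 4·11 = 58°C ✓; 3' end AGC has 2 G/C ✓ — passes.
P3 (19 nt, A=5 T=6 G=2 C=6): GC 8/19 = 42.1% ✓; length 19 ✓; Tm = 2·11 + 4·8 = 54°C ✓; 3' end TAT has 0 G/C, need ≥1 ✗ — fails.

P1 and P2.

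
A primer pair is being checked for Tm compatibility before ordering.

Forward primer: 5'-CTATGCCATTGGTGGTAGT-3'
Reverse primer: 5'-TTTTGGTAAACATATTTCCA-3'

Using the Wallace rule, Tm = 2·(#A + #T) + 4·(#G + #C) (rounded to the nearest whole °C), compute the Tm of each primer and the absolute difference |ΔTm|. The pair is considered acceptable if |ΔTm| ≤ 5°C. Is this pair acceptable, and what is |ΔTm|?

|ΔTm| = 6°C; the pair is not acceptable.

Forward: A=3 T=7 G=6 C=3 → Tm = 2·10 + 4·9 = 56°C.
Reverse: A=6 T=9 G=2 C=3 → Tm = 2·15 + 4·5 = 50°C.
|ΔTm| = |56 − 50| = 6°C, > 5°C.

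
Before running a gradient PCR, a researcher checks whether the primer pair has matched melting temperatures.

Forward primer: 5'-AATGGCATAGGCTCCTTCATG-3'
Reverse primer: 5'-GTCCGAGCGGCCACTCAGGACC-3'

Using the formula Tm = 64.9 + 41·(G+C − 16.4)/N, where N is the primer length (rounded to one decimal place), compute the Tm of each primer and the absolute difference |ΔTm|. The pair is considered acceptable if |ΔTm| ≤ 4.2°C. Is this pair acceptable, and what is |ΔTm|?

|ΔTm| = 11.8°C; the pair is not acceptable.

Forward: G+C = 10, N = 21 → Tm = 64.9 + 41·(10 − 16.4)/21 = 52.4°C.
Reverse: G+C = 16, N = 22 → Tm = 64.9 + 41·(16 − 16.4)/22 = 64.2°C.
|ΔTm| = |52.4 − 64.2| = 11.8°C, > 4.2°C.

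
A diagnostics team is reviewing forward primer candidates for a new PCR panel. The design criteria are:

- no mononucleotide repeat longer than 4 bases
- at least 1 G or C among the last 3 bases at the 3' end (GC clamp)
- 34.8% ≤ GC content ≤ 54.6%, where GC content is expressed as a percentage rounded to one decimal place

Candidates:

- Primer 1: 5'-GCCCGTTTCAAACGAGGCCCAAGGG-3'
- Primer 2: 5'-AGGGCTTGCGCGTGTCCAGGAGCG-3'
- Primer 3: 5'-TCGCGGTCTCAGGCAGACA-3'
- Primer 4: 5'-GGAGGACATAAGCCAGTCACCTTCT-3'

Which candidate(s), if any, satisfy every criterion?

Primer 4 only.

Primer 1 (25 nt, A=6 T=3 G=8 C=8): longest run = 3 ✓; 3' end GGG has 3 G/C ✓; GC 16/25 = 64.0%, outside 34.8–54.6% ✗ — fails.
Primer 2 (24 nt, A=3 T=4 G=11 C=6): longest run = 3 ✓; 3' end GCG has 3 G/C ✓; GC 17/24 = 70.8%, outside 34.8–54.6% ✗ — fails.
Primer 3 (19 nt, A=4 T=3 G=6 C=6): longest run = 2 ✓; 3' end ACA has 1 G/C ✓; GC 12/19 = 63.2%, outside 34.8–54.6% ✗ — fails.
Primer 4 (25 nt, A=7 T=5 G=6 C=7): longest run = 2 ✓; 3' end TCT has 1 G/C ✓; GC 13/25 = 52.0% ✓ — passes.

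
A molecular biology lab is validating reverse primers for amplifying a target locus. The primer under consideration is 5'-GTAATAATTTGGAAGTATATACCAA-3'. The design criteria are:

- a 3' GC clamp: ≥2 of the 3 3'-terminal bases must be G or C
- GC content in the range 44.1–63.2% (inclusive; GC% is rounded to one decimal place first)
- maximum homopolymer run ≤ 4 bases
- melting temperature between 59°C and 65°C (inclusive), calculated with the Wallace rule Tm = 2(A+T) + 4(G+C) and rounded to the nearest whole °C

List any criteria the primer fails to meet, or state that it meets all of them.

Base counts: A=11, T=8, G=4, C=2 (length 25).
GC clamp: 3' end CAA has 1 G/C, need ≥2 ✗
GC content: GC 6/25 = 24.0%, outside 44.1–63.2% ✗
homopolymer run: longest run = 3 ✓
Tm: Tm = 2·19 + 4·6 = 62°C ✓

Fails: GC clamp, GC content.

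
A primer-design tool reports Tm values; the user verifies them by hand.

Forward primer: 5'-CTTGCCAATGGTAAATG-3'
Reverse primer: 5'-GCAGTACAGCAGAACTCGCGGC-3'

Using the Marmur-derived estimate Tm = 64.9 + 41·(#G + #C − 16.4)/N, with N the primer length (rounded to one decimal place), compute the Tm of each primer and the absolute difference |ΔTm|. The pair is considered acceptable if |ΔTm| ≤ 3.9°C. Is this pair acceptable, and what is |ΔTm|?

Forward: G+C = 7, N = 17 → Tm = 64.9 + 41·(7 − 16.4)/17 = 42.2°C.
Reverse: G+C = 14, N = 22 → Tm = 64.9 + 41·(14 − 16.4)/22 = 60.4°C.
|ΔTm| = |42.2 − 60.4| = 18.2°C, > 3.9°C.

|ΔTm| = 18.2°C; the pair is not acceptable.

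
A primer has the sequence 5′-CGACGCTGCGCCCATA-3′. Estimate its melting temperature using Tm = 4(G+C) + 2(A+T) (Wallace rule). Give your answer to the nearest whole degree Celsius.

Base counts: A=3, T=2, G=4, C=7 (length 16).
Tm = 2·(3+2) + 4·(4+7) = 2·5 + 4·11 = 10 + 44 = 54°C.

54°C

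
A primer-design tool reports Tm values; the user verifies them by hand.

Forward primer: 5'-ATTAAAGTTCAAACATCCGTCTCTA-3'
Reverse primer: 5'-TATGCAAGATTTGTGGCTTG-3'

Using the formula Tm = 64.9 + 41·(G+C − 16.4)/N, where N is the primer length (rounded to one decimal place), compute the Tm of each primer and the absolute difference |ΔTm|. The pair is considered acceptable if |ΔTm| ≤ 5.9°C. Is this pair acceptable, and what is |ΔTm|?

Forward: G+C = 8, N = 25 → Tm = 64.9 + 41·(8 − 16.4)/25 = 51.1°C.
Reverse: G+C = 8, N = 20 → Tm = 64.9 + 41·(8 − 16.4)/20 = 47.7°C.
|ΔTm| = |51.1 − 47.7| = 3.4°C, ≤ 5.9°C.

|ΔTm| = 3.4°C; the pair is acceptable.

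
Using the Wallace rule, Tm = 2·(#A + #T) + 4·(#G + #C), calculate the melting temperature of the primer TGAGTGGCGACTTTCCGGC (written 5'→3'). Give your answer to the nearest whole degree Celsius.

Base counts: A=2, T=5, G=7, C=5 (length 19).
Tm = 2·(2+5) + 4·(7+5) = 2·7 + 4·12 = 14 + 48 = 62°C.

62°C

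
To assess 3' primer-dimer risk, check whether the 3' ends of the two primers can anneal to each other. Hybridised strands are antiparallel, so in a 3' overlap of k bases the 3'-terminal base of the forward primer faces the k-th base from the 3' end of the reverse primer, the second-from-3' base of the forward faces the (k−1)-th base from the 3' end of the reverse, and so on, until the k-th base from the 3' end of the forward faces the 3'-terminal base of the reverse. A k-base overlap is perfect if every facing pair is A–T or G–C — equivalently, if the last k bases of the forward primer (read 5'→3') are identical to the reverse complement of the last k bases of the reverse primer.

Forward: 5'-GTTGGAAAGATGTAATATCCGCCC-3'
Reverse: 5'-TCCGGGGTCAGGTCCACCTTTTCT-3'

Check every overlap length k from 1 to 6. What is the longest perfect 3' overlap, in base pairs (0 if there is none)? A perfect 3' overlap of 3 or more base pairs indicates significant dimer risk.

Longest perfect overlap: 0 complementary base pairs; below the dimer-risk threshold (threshold 3).

Last 6 bases (5'→3') — forward …CCGCCC, reverse …TTTTCT.
Reverse complement of the reverse primer's last 6 bases: AGAAAA; its first k bases are the reverse complement of the reverse primer's last k bases, so a perfect k-base overlap needs the forward primer's last k bases to equal them.
Comparing (forward last k vs required): k=1: C vs A ✗; k=2: CC vs AG ✗; k=3: CCC vs AGA ✗; k=4: GCCC vs AGAA ✗; k=5: CGCCC vs AGAAA ✗; k=6: CCGCCC vs AGAAAA ✗.
No overlap length from 1 to 6 is perfect, so the longest perfect 3' overlap is 0.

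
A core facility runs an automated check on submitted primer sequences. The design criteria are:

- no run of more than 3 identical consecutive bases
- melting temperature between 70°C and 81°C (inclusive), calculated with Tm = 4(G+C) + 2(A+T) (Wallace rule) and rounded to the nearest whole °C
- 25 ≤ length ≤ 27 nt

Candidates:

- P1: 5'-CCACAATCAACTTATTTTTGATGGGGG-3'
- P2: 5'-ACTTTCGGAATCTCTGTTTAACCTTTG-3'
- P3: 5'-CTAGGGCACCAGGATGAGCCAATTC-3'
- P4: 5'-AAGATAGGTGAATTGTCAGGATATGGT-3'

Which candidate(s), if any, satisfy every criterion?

P2, P3 and P4.

P1 (27 nt, A=7 T=9 G=6 C=5): longest run = 5, exceeds 3 ✗; Tm = 2·16 + 4·11 = 76°C ✓; length 27 ✓ — fails.
P2 (27 nt, A=5 T=12 G=4 C=6): longest run = 3 ✓; Tm = 2·17 + 4·10 = 74°C ✓; length 27 ✓ — passes.
P3 (25 nt, A=7 T=4 G=7 C=7): longest run = 3 ✓; Tm = 2·11 + 4·14 = 78°C ✓; length 25 ✓ — passes.
P4 (27 nt, A=9 T=8 G=9 C=1): longest run = 2 ✓; Tm = 2·17 + 4·10 = 74°C ✓; length 27 ✓ — passes.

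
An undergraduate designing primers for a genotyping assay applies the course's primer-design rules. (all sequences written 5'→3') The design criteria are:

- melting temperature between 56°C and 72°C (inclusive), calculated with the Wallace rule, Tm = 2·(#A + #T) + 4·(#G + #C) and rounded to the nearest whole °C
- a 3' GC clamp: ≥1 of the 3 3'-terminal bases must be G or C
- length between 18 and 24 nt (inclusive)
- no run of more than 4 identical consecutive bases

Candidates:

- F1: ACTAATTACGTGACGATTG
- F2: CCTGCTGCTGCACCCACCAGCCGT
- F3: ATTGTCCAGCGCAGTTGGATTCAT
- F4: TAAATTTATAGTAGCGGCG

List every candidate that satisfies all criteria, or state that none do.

F3 only.

F1 (19 nt, A=6 T=6 G=4 C=3): Tm = 2·12 + 4·7 = 52°C, outside 56–72°C ✗; 3' end TTG has 1 G/C ✓; length 19 ✓; longest run = 2 ✓ — fails.
F2 (24 nt, A=3 T=4 G=5 C=12): Tm = 2·7 + 4·17 = 82°C, outside 56–72°C ✗; 3' end CGT has 2 G/C ✓; length 24 ✓; longest run = 3 ✓ — fails.
F3 (24 nt, A=5 T=8 G=6 C=5): Tm = 2·13 + 4·11 = 70°C ✓; 3' end CAT has 1 G/C ✓; length 24 ✓; longest run = 2 ✓ — passes.
F4 (19 nt, A=6 T=6 G=5 C=2): Tm = 2·12 + 4·7 = 52°C, outside 56–72°C ✗; 3' end GCG has 3 G/C ✓; length 19 ✓; longest run = 3 ✓ — fails.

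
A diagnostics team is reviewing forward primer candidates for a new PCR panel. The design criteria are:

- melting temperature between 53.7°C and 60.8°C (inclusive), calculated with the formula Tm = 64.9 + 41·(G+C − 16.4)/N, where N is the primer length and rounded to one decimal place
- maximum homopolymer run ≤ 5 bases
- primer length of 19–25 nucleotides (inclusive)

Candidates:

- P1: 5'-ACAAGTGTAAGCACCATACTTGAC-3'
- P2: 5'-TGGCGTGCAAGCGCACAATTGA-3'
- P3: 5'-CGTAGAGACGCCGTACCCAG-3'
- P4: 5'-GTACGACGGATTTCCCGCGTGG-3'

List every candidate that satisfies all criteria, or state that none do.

P1 (24 nt, A=9 T=5 G=4 C=6): Tm = 64.9 + 41·(10 − 16.4)/24 = 54.0°C ✓; longest run = 2 ✓; length 24 ✓ — passes.
P2 (22 nt, A=6 T=4 G=7 C=5): Tm = 64.9 + 41·(12 − 16.4)/22 = 56.7°C ✓; longest run = 2 ✓; length 22 ✓ — passes.
P3 (20 nt, A=5 T=2 G=6 C=7): Tm = 64.9 + 41·(13 − 16.4)/20 = 57.9°C ✓; longest run = 3 ✓; length 20 ✓ — passes.
P4 (22 nt, A=3 T=5 G=8 C=6): Tm = 64.9 + 41·(14 − 16.4)/22 = 60.4°C ✓; longest run = 3 ✓; length 22 ✓ — passes.

P1, P2, P3 and P4.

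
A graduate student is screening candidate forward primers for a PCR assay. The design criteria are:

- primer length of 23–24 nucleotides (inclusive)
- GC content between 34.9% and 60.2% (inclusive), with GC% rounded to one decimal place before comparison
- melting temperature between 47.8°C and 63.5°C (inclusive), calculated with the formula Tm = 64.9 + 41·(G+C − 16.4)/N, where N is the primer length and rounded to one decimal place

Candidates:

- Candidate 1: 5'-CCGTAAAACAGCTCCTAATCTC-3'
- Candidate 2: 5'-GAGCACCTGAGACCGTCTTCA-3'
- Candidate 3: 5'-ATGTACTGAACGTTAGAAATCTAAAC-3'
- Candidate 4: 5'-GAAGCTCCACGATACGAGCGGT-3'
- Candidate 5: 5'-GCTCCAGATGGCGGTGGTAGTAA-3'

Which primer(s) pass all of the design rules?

Candidate 1 (22 nt, A=7 T=5 G=2 C=8): length 22, outside 23–24 ✗; GC 10/22 = 45.5% ✓; Tm = 64.9 + 41·(10 − 16.4)/22 = 53.0°C ✓ — fails.
Candidate 2 (21 nt, A=5 T=4 G=5 C=7): length 21, outside 23–24 ✗; GC 12/21 = 57.1% ✓; Tm = 64.9 + 41·(12 − 16.4)/21 = 56.3°C ✓ — fails.
Candidate 3 (26 nt, A=11 T=7 G=4 C=4): length 26, outside 23–24 ✗; GC 8/26 = 30.8%, outside 34.9–60.2% ✗; Tm = 64.9 + 41·(8 − 16.4)/26 = 51.7°C ✓ — fails.
Candidate 4 (22 nt, A=6 T=3 G=7 C=6): length 22, outside 23–24 ✗; GC 13/22 = 59.1% ✓; Tm = 64.9 + 41·(13 − 16.4)/22 = 58.6°C ✓ — fails.
Candidate 5 (23 nt, A=5 T=5 G=9 C=4): length 23 ✓; GC 13/23 = 56.5% ✓; Tm = 64.9 + 41·(13 − 16.4)/23 = 58.8°C ✓ — passes.

Candidate 5 only.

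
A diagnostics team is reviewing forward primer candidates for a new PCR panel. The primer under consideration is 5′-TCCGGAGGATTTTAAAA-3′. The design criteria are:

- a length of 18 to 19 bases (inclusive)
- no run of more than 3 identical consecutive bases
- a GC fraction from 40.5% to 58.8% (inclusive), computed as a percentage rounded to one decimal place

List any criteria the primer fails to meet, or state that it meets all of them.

Fails: length, homopolymer run, GC content.

Base counts: A=6, T=5, G=4, C=2 (length 17).
length: length 17, outside 18–19 ✗
homopolymer run: longest run = 4, exceeds 3 ✗
GC content: GC 6/17 = 35.3%, outside 40.5–58.8% ✗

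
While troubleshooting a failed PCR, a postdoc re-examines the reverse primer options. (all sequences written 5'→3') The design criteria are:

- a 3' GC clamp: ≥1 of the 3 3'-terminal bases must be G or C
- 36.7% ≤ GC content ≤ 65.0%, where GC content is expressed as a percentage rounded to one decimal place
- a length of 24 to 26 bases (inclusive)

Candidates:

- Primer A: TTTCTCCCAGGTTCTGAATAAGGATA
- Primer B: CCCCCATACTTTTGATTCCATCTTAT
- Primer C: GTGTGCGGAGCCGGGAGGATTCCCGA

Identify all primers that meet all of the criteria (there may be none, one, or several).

None of the candidates satisfy all criteria.

Primer A (26 nt, A=7 T=9 G=5 C=5): 3' end ATA has 0 G/C, need ≥1 ✗; GC 10/26 = 38.5% ✓; length 26 ✓ — fails.
Primer B (26 nt, A=5 T=11 G=1 C=9): 3' end TAT has 0 G/C, need ≥1 ✗; GC 10/26 = 38.5% ✓; length 26 ✓ — fails.
Primer C (26 nt, A=4 T=4 G=12 C=6): 3' end CGA has 2 G/C ✓; GC 18/26 = 69.2%, outside 36.7–65.0% ✗; length 26 ✓ — fails.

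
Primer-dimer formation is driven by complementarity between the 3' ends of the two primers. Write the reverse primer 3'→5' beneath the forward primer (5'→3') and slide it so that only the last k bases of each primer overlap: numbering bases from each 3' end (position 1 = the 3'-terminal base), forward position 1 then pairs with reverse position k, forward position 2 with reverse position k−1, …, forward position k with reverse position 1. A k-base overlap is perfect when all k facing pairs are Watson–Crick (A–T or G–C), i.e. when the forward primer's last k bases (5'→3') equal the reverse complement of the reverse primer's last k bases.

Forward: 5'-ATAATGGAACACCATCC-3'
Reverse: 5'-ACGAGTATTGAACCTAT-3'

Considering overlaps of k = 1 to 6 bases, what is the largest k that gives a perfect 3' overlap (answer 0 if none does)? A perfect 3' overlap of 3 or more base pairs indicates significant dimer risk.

Last 6 bases (5'→3') — forward …CCATCC, reverse …ACCTAT.
Reverse complement of the reverse primer's last 6 bases: ATAGGT; its first k bases are the reverse complement of the reverse primer's last k bases, so a perfect k-base overlap needs the forward primer's last k bases to equal them.
Comparing (forward last k vs required): k=1: C vs A ✗; k=2: CC vs AT ✗; k=3: TCC vs ATA ✗; k=4: ATCC vs ATAG ✗; k=5: CATCC vs ATAGG ✗; k=6: CCATCC vs ATAGGT ✗.
No overlap length from 1 to 6 is perfect, so the longest perfect 3' overlap is 0.

Longest perfect overlap: 0 complementary base pairs; below the dimer-risk threshold (threshold 3).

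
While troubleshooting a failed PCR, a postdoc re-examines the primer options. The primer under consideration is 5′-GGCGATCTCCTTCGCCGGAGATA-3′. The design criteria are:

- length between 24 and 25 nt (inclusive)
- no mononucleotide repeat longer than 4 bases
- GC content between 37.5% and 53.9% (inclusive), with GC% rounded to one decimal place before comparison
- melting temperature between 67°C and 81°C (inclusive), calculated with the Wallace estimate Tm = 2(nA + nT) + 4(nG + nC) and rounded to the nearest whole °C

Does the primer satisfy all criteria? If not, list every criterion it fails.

Base counts: A=4, T=5, G=7, C=7 (length 23).
length: length 23, outside 24–25 ✗
homopolymer run: longest run = 2 ✓
GC content: GC 14/23 = 60.9%, outside 37.5–53.9% ✗
Tm: Tm = 2·9 + 4·14 = 74°C ✓

Fails: length, GC content.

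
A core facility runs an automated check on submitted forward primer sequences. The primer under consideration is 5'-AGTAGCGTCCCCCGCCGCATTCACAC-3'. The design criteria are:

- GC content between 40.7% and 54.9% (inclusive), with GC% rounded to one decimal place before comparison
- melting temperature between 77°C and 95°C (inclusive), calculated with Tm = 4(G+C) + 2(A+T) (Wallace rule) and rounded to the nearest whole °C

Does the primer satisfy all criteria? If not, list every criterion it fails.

Base counts: A=5, T=4, G=5, C=12 (length 26).
GC content: GC 17/26 = 65.4%, outside 40.7–54.9% ✗
Tm: Tm = 2·9 + 4·17 = 86°C ✓

Fails: GC content.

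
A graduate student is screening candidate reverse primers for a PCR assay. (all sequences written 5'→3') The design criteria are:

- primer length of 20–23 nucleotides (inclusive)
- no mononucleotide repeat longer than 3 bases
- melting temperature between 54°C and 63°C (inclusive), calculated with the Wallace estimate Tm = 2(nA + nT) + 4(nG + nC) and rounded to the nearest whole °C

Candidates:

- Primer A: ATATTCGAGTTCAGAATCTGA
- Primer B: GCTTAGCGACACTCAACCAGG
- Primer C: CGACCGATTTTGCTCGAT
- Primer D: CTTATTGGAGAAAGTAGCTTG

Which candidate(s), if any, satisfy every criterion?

Primer A and Primer D.

Primer A (21 nt, A=7 T=7 G=4 C=3): length 21 ✓; longest run = 2 ✓; Tm = 2·14 + 4·7 = 56°C ✓ — passes.
Primer B (21 nt, A=6 T=3 G=5 C=7): length 21 ✓; longest run = 2 ✓; Tm = 2·9 + 4·12 = 66°C, outside 54–63°C ✗ — fails.
Primer C (18 nt, A=3 T=6 G=4 C=5): length 18, outside 20–23 ✗; longest run = 4, exceeds 3 ✗; Tm = 2·9 + 4·9 = 54°C ✓ — fails.
Primer D (21 nt, A=6 T=7 G=6 C=2): length 21 ✓; longest run = 3 ✓; Tm = 2·13 + 4·8 = 58°C ✓ — passes.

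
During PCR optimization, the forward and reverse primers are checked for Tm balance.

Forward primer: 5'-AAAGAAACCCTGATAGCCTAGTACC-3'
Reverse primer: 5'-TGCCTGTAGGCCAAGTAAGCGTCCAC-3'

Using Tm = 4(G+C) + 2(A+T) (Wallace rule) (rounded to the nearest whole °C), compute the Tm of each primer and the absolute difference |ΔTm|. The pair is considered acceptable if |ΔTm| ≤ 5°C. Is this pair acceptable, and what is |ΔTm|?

Forward: A=10 T=4 G=4 C=7 → Tm = 2·14 + 4·11 = 72°C.
Reverse: A=6 T=5 G=7 C=8 → Tm = 2·11 + 4·15 = 82°C.
|ΔTm| = |72 − 82| = 10°C, > 5°C.

|ΔTm| = 10°C; the pair is not acceptable.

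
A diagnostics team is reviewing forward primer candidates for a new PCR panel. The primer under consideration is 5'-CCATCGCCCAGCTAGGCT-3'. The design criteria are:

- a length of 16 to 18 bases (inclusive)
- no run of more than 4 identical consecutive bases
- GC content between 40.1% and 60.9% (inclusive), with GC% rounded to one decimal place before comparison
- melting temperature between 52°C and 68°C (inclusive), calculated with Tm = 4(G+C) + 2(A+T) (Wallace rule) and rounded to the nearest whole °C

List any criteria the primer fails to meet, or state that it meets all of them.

Fails: GC content.

Base counts: A=3, T=3, G=4, C=8 (length 18).
length: length 18 ✓
homopolymer run: longest run = 3 ✓
GC content: GC 12/18 = 66.7%, outside 40.1–60.9% ✗
Tm: Tm = 2·6 + 4·12 = 60°C ✓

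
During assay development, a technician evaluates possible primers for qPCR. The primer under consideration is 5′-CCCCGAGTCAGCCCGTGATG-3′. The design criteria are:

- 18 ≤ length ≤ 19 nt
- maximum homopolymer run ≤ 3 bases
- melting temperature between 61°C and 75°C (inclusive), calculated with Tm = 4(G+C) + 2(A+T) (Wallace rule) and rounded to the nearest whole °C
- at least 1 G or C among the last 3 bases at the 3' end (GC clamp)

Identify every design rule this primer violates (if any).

Base counts: A=3, T=3, G=6, C=8 (length 20).
length: length 20, outside 18–19 ✗
homopolymer run: longest run = 4, exceeds 3 ✗
Tm: Tm = 2·6 + 4·14 = 68°C ✓
GC clamp: 3' end ATG has 1 G/C ✓

Fails: length, homopolymer run.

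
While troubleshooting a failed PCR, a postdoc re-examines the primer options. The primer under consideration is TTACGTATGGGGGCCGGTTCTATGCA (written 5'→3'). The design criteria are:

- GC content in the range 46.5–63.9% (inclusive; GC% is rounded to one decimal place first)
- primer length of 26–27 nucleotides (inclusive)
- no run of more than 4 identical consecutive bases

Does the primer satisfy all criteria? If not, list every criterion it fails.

Base counts: A=4, T=8, G=9, C=5 (length 26).
GC content: GC 14/26 = 53.8% ✓
length: length 26 ✓
homopolymer run: longest run = 5, exceeds 4 ✗

Fails: homopolymer run.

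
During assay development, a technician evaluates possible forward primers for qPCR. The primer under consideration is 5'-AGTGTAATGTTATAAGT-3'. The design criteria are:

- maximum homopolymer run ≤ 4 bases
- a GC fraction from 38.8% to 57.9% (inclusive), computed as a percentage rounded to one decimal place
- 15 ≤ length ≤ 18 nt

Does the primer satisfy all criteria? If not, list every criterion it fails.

Base counts: A=6, T=7, G=4, C=0 (length 17).
homopolymer run: longest run = 2 ✓
GC content: GC 4/17 = 23.5%, outside 38.8–57.9% ✗
length: length 17 ✓

Fails: GC content.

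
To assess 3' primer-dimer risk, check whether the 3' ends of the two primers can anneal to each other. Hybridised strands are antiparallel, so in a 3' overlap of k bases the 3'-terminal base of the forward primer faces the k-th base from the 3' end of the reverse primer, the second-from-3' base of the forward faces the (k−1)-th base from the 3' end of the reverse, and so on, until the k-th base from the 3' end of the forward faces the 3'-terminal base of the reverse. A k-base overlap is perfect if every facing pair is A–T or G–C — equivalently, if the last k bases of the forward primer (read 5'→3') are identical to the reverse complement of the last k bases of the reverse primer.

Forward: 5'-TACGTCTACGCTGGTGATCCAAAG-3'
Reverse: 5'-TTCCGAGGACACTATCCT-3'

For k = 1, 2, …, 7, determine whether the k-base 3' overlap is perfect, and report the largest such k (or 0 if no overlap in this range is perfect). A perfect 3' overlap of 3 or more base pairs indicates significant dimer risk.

Last 7 bases (5'→3') — forward …TCCAAAG, reverse …CTATCCT.
Reverse complement of the reverse primer's last 7 bases: AGGATAG; its first k bases are the reverse complement of the reverse primer's last k bases, so a perfect k-base overlap needs the forward primer's last k bases to equal them.
Comparing (forward last k vs required): k=1: G vs A ✗; k=2: AG vs AG ✓; k=3: AAG vs AGG ✗; k=4: AAAG vs AGGA ✗; k=5: CAAAG vs AGGAT ✗; k=6: CCAAAG vs AGGATA ✗; k=7: TCCAAAG vs AGGATAG ✗.
Only k = 2 is perfect, so the longest perfect 3' overlap is 2.

Longest perfect overlap: 2 complementary base pairs; below the dimer-risk threshold (threshold 3).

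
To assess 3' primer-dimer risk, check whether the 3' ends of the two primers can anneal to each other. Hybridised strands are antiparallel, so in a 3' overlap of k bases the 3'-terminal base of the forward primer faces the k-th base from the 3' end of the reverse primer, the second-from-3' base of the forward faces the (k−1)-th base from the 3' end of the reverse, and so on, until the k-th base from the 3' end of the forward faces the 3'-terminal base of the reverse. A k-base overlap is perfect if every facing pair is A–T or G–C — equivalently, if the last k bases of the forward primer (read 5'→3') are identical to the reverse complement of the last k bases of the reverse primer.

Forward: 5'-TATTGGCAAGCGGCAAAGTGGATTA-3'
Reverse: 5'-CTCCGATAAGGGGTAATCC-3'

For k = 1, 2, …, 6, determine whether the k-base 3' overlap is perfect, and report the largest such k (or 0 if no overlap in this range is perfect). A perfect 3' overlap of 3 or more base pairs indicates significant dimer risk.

Longest perfect overlap: 6 complementary base pairs; significant dimer risk (threshold 3).

Last 6 bases (5'→3') — forward …GGATTA, reverse …TAATCC.
Reverse complement of the reverse primer's last 6 bases: GGATTA; its first k bases are the reverse complement of the reverse primer's last k bases, so a perfect k-base overlap needs the forward primer's last k bases to equal them.
Comparing (forward last k vs required): k=1: A vs G ✗; k=2: TA vs GG ✗; k=3: TTA vs GGA ✗; k=4: ATTA vs GGAT ✗; k=5: GATTA vs GGATT ✗; k=6: GGATTA vs GGATTA ✓.
Only k = 6 is perfect, so the longest perfect 3' overlap is 6.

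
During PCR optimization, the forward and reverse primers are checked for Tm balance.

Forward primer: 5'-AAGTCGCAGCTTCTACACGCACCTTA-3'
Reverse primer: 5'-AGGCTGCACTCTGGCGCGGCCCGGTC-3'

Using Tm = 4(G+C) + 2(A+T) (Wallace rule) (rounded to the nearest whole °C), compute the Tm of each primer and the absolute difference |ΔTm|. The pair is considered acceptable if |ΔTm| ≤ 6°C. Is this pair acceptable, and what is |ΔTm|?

Forward: A=7 T=6 G=4 C=9 → Tm = 2·13 + 4·13 = 78°C.
Reverse: A=2 T=4 G=10 C=10 → Tm = 2·6 + 4·20 = 92°C.
|ΔTm| = |78 − 92| = 14°C, > 6°C.

|ΔTm| = 14°C; the pair is not acceptable.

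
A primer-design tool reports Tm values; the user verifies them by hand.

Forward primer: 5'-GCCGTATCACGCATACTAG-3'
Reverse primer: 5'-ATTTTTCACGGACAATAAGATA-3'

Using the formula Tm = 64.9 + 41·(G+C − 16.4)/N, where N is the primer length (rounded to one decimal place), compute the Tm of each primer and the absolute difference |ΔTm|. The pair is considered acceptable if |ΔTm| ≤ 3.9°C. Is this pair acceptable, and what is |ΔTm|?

|ΔTm| = 5.6°C; the pair is not acceptable.

Forward: G+C = 10, N = 19 → Tm = 64.9 + 41·(10 − 16.4)/19 = 51.1°C.
Reverse: G+C = 6, N = 22 → Tm = 64.9 + 41·(6 − 16.4)/22 = 45.5°C.
|ΔTm| = |51.1 − 45.5| = 5.6°C, > 3.9°C.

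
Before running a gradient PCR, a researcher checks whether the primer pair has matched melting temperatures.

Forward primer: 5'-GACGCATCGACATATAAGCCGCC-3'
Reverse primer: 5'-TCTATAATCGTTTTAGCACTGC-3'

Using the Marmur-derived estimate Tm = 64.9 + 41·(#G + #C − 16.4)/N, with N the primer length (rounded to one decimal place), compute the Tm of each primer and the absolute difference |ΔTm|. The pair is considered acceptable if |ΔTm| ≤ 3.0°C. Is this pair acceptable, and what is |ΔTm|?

|ΔTm| = 9.6°C; the pair is not acceptable.

Forward: G+C = 13, N = 23 → Tm = 64.9 + 41·(13 − 16.4)/23 = 58.8°C.
Reverse: G+C = 8, N = 22 → Tm = 64.9 + 41·(8 − 16.4)/22 = 49.2°C.
|ΔTm| = |58.8 − 49.2| = 9.6°C, > 3.0°C.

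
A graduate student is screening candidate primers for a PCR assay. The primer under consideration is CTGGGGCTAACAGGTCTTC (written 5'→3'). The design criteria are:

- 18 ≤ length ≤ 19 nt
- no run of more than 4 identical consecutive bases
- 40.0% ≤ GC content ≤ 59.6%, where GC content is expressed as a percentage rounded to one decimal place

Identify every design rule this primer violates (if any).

Base counts: A=3, T=5, G=6, C=5 (length 19).
length: length 19 ✓
homopolymer run: longest run = 4 ✓
GC content: GC 11/19 = 57.9% ✓

Meets all criteria.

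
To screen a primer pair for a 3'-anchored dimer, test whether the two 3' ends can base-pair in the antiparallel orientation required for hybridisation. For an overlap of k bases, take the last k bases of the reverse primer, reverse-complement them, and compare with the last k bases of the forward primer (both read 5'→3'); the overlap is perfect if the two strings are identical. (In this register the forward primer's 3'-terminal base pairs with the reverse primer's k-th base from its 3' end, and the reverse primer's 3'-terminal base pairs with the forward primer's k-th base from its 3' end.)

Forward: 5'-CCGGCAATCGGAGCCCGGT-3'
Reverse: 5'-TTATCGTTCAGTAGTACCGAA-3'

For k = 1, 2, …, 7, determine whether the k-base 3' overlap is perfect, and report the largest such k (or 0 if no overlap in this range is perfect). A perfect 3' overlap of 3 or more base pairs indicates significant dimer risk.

Last 7 bases (5'→3') — forward …GCCCGGT, reverse …TACCGAA.
Reverse complement of the reverse primer's last 7 bases: TTCGGTA; its first k bases are the reverse complement of the reverse primer's last k bases, so a perfect k-base overlap needs the forward primer's last k bases to equal them.
Comparing (forward last k vs required): k=1: T vs T ✓; k=2: GT vs TT ✗; k=3: GGT vs TTC ✗; k=4: CGGT vs TTCG ✗; k=5: CCGGT vs TTCGG ✗; k=6: CCCGGT vs TTCGGT ✗; k=7: GCCCGGT vs TTCGGTA ✗.
Only k = 1 is perfect, so the longest perfect 3' overlap is 1.

Longest perfect overlap: 1 complementary base pair; below the dimer-risk threshold (threshold 3).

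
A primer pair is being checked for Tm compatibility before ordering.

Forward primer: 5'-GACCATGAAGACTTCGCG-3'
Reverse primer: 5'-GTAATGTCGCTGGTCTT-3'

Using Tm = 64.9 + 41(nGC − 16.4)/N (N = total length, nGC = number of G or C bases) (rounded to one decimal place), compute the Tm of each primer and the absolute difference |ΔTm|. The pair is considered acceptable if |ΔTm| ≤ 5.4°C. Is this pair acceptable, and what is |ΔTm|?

|ΔTm| = 5.7°C; the pair is not acceptable.

Forward: G+C = 10, N = 18 → Tm = 64.9 + 41·(10 − 16.4)/18 = 50.3°C.
Reverse: G+C = 8, N = 17 → Tm = 64.9 + 41·(8 − 16.4)/17 = 44.6°C.
|ΔTm| = |50.3 − 44.6| = 5.7°C, > 5.4°C.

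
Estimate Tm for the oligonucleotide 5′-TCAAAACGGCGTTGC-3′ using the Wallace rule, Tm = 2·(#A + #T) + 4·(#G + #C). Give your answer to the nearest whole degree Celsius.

46°C

Base counts: A=4, T=3, G=4, C=4 (length 15).
Tm = 2·(4+3) + 4·(4+4) = 2·7 + 4·8 = 14 + 32 = 46°C.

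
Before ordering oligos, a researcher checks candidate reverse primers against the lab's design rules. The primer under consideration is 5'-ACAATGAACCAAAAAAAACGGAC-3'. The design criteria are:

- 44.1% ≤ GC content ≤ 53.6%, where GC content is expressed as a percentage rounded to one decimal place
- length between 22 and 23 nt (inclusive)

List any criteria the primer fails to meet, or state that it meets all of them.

Base counts: A=14, T=1, G=3, C=5 (length 23).
GC content: GC 8/23 = 34.8%, outside 44.1–53.6% ✗
length: length 23 ✓

Fails: GC content.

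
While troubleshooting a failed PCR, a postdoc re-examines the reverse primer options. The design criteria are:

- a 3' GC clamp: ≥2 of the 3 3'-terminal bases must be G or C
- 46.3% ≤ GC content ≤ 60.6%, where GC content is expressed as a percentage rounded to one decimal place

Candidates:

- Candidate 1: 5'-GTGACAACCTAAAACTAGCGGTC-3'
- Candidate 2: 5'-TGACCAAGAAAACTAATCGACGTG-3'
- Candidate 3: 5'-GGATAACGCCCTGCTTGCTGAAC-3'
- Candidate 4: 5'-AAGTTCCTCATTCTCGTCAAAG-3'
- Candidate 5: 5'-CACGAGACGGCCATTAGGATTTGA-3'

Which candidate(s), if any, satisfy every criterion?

Candidate 1 (23 nt, A=8 T=4 G=5 C=6): 3' end GTC has 2 G/C ✓; GC 11/23 = 47.8% ✓ — passes.
Candidate 2 (24 nt, A=10 T=4 G=5 C=5): 3' end GTG has 2 G/C ✓; GC 10/24 = 41.7%, outside 46.3–60.6% ✗ — fails.
Candidate 3 (23 nt, A=5 T=5 G=6 C=7): 3' end AAC has 1 G/C, need ≥2 ✗; GC 13/23 = 56.5% ✓ — fails.
Candidate 4 (22 nt, A=6 T=7 G=3 C=6): 3' end AAG has 1 G/C, need ≥2 ✗; GC 9/22 = 40.9%, outside 46.3–60.6% ✗ — fails.
Candidate 5 (24 nt, A=7 T=5 G=7 C=5): 3' end TGA has 1 G/C, need ≥2 ✗; GC 12/24 = 50.0% ✓ — fails.

Candidate 1 only.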